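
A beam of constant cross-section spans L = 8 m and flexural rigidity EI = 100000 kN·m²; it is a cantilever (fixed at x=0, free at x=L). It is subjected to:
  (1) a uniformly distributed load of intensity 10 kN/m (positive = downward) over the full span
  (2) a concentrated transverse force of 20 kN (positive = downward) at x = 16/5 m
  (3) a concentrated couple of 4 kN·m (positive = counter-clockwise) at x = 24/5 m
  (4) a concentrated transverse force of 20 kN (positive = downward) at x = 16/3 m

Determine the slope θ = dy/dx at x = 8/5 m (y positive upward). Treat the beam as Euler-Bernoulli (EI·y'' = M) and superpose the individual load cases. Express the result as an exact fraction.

Load 1 — uniform load w=10 kN/m over full span:
  θ_1 = -wx(x²-3Lx+3L²)/(6EI) = -10·(8/5)·((8/5)²-3·8·(8/5)+3·8²)/(6·100000) = -976/234375 rad
Load 2 — point force P=20 kN at a=16/5 m (b=L-a=24/5):
  θ_2 = -Px(2a-x)/(2EI)  [x≤a] = -20·(8/5)·(2·(16/5)-(8/5))/(2·100000) = -12/15625 rad
Load 3 — applied couple M₀=4 kN·m at a=24/5 m (b=L-a=16/5):
  θ_3 = M₀x/EI  [x≤a] = 4·(8/5)/100000 = 1/15625 rad
Load 4 — point force P=20 kN at a=16/3 m (b=L-a=8/3):
  θ_4 = -Px(2a-x)/(2EI)  [x≤a] = -20·(8/5)·(2·(16/3)-(8/5))/(2·100000) = -68/46875 rad
Superposition: θ = Σ θ_i = -1481/234375 rad ≈ -0.006319 rad

θ(8/5) = -1481/234375 rad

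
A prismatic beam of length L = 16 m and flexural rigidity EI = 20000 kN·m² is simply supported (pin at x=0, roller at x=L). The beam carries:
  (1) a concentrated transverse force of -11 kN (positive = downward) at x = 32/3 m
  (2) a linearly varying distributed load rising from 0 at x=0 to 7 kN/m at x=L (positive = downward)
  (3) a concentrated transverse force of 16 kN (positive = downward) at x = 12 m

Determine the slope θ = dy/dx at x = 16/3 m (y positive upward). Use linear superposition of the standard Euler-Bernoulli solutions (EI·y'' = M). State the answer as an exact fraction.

θ(16/3) = -12263/759375 rad

Load 1 — point force P=-11 kN at a=32/3 m (b=L-a=16/3):
  θ_1 = -Pb(L²-b²-3x²)/(6LEI)  [x≤a] = -(-11)·(16/3)·(16²-(16/3)²-3·(16/3)²)/(6·16·20000) = 44/10125 rad
Load 2 — triangular load w₀=7 kN/m (0→w₀ over full span):
  θ_2 = -w₀(7L⁴-30L²x²+15x⁴)/(360LEI) = -7·(7·16⁴-30·16²·(16/3)²+15·(16/3)⁴)/(360·16·20000) = -11648/759375 rad
Load 3 — point force P=16 kN at a=12 m (b=L-a=4):
  θ_3 = -Pb(L²-b²-3x²)/(6LEI)  [x≤a] = -16·4·(16²-4²-3·(16/3)²)/(6·16·20000) = -29/5625 rad
Superposition: θ = Σ θ_i = -12263/759375 rad ≈ -0.016149 rad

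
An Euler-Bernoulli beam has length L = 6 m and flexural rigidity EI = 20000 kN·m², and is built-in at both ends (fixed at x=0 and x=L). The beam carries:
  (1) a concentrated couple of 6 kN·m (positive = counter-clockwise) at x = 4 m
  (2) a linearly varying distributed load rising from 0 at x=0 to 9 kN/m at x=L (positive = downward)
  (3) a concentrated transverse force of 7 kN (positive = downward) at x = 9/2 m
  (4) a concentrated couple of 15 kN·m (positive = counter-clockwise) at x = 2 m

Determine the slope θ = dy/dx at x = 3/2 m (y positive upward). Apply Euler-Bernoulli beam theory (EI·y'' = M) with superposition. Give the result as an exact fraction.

θ(3/2) = -4401/12800000 rad

Load 1 — applied couple M₀=6 kN·m at a=4 m (b=L-a=2):
  θ_1 = (R_Ax²/2 - M_Ax)/EI  [x≤a] with R_A=4/3, M_A=2 = ((4/3)·(3/2)²/2 - 2·(3/2))/20000 = -3/40000 rad
Load 2 — triangular load w₀=9 kN/m (0→w₀ over full span):
  θ_2 = -w₀(2x(L-x)(L-2x)(x+2L)+x²(L-x)²)/(120LEI) = -9·(2·(3/2)·(6-(3/2))·(6-2·(3/2))·((3/2)+2·6)+(3/2)²·(6-(3/2))²)/(120·6·20000) = -9477/25600000 rad
Load 3 — point force P=7 kN at a=9/2 m (b=L-a=3/2):
  θ_3 = -Pb²x(2aL-(3a+b)x)/(2L³EI)  [x≤a] = -7·(3/2)²·(3/2)·(2·(9/2)·6-(3·(9/2)+(3/2))·(3/2))/(2·6³·20000) = -441/5120000 rad
Load 4 — applied couple M₀=15 kN·m at a=2 m (b=L-a=4):
  θ_4 = (R_Ax²/2 - M_Ax)/EI  [x≤a] with R_A=10/3, M_A=0 = ((10/3)·(3/2)²/2 - 0·(3/2))/20000 = 3/16000 rad
Superposition: θ = Σ θ_i = -4401/12800000 rad ≈ -0.000344 rad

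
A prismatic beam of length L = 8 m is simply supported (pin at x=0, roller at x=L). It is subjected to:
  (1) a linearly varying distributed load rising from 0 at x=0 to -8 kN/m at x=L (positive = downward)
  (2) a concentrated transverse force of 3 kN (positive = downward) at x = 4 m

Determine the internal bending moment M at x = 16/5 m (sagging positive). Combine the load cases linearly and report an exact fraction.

M(16/5) = -2984/125 kN·m

Load 1 — triangular load w₀=-8 kN/m (0→w₀ over full span):
  M_1 = w₀Lx/6 - w₀x³/(6L) = (-8)·8·(16/5)/6 - (-8)·(16/5)³/(6·8) = -3584/125 kN·m
Load 2 — point force P=3 kN at a=4 m (b=L-a=4):
  M_2 = Pbx/L  [x≤a] = 3·4·(16/5)/8 = 24/5 kN·m
Superposition: M = Σ M_i = -2984/125 kN·m ≈ -23.872000 kN·m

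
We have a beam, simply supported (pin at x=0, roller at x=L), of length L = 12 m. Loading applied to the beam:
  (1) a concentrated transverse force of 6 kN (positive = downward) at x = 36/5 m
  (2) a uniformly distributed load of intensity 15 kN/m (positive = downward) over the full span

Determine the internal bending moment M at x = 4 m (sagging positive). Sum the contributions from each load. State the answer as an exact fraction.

M(4) = 1248/5 kN·m

Load 1 — point force P=6 kN at a=36/5 m (b=L-a=24/5):
  M_1 = Pbx/L  [x≤a] = 6·(24/5)·4/12 = 48/5 kN·m
Load 2 — uniform load w=15 kN/m over full span:
  M_2 = wx(L-x)/2 = 15·4·(12-4)/2 = 240 kN·m
Superposition: M = Σ M_i = 1248/5 kN·m ≈ 249.600000 kN·m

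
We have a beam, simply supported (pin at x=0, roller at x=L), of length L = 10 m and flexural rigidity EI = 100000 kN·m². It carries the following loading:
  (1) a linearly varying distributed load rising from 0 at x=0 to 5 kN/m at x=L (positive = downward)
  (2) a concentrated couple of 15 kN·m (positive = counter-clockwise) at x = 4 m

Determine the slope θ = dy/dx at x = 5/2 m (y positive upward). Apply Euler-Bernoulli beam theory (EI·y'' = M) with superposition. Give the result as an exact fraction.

Load 1 — triangular load w₀=5 kN/m (0→w₀ over full span):
  θ_1 = -w₀(7L⁴-30L²x²+15x⁴)/(360LEI) = -5·(7·10⁴-30·10²·(5/2)²+15·(5/2)⁴)/(360·10·100000) = -1327/1843200 rad
Load 2 — applied couple M₀=15 kN·m at a=4 m (b=L-a=6):
  θ_2 = (M₀x²/(2L)+C₁)/EI  [x≤a] with C₁=M₀(3b²-L²)/(6L)=2 = (15·(5/2)²/(2·10)+2)/100000 = 107/1600000 rad
Superposition: θ = Σ θ_i = -150467/230400000 rad ≈ -0.000653 rad

θ(5/2) = -150467/230400000 rad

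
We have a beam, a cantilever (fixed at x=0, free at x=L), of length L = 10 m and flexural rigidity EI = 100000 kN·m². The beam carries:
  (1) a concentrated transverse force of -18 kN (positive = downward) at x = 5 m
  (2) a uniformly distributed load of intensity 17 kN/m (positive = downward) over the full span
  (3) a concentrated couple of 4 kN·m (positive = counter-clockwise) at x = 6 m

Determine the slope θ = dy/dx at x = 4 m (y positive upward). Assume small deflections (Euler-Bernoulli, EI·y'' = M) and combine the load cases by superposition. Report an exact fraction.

θ(4) = -373/18750 rad

Load 1 — point force P=-18 kN at a=5 m (b=L-a=5):
  θ_1 = -Px(2a-x)/(2EI)  [x≤a] = -(-18)·4·(2·5-4)/(2·100000) = 27/12500 rad
Load 2 — uniform load w=17 kN/m over full span:
  θ_2 = -wx(x²-3Lx+3L²)/(6EI) = -17·4·(4²-3·10·4+3·10²)/(6·100000) = -833/37500 rad
Load 3 — applied couple M₀=4 kN·m at a=6 m (b=L-a=4):
  θ_3 = M₀x/EI  [x≤a] = 4·4/100000 = 1/6250 rad
Superposition: θ = Σ θ_i = -373/18750 rad ≈ -0.019893 rad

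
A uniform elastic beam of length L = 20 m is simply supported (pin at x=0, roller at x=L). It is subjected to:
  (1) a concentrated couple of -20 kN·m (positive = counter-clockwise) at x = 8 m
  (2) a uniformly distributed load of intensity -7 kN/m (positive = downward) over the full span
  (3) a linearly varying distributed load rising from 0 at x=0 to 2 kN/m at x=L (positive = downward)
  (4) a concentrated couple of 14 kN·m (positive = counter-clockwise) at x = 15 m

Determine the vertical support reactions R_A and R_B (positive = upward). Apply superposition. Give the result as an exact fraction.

Load 1 — applied couple M₀=-20 kN·m at a=8 m (b=L-a=12):
  R_A = M₀/L = (-20)/20 = -1 kN
  R_B = -M₀/L = -(-20)/20 = 1 kN
Load 2 — uniform load w=-7 kN/m over full span:
  R_A = wL/2 = (-7)·20/2 = -70 kN
  R_B = wL/2 = (-7)·20/2 = -70 kN
Load 3 — triangular load w₀=2 kN/m (0→w₀ over full span):
  R_A = w₀L/6 = 2·20/6 = 20/3 kN
  R_B = w₀L/3 = 2·20/3 = 40/3 kN
Load 4 — applied couple M₀=14 kN·m at a=15 m (b=L-a=5):
  R_A = M₀/L = 14/20 = 7/10 kN
  R_B = -M₀/L = -14/20 = -7/10 kN
Superposition: R_A = -1909/30 kN, R_B = -1691/30 kN

R_A = -1909/30 kN, R_B = -1691/30 kN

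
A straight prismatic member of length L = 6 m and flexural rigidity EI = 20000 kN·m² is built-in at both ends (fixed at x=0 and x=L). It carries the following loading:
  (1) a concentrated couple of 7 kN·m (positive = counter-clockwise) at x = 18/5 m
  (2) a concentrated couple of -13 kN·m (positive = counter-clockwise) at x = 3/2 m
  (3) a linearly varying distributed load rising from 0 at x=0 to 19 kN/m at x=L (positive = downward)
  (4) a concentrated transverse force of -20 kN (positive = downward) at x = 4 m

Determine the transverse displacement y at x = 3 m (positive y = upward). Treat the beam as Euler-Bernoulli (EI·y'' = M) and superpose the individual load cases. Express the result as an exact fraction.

y(3) = -15137/12000000 m

Load 1 — applied couple M₀=7 kN·m at a=18/5 m (b=L-a=12/5):
  y_1 = (R_Ax³/6 - M_Ax²/2)/EI  [x≤a] with R_A=42/25, M_A=56/25 = ((42/25)·3³/6 - (56/25)·3²/2)/20000 = -63/500000 m
Load 2 — applied couple M₀=-13 kN·m at a=3/2 m (b=L-a=9/2):
  y_2 = (R_Ax³/6 - M_Ax²/2 - M₀(x-a)²/2)/EI  [x>a] with R_A=-39/16, M_A=39/16 = ((-39/16)·3³/6 - (39/16)·3²/2 - (-13)·(3-(3/2))²/2)/20000 = -117/320000 m
Load 3 — triangular load w₀=19 kN/m (0→w₀ over full span):
  y_3 = -w₀x²(L-x)²(x+2L)/(120LEI) = -19·3²·(6-3)²·(3+2·6)/(120·6·20000) = -513/320000 m
Load 4 — point force P=-20 kN at a=4 m (b=L-a=2):
  y_4 = -Pb²x²(3aL-(3a+b)x)/(6L³EI)  [x≤a] = -(-20)·2²·3²·(3·4·6-(3·4+2)·3)/(6·6³·20000) = 1/1200 m
Superposition: y = Σ y_i = -15137/12000000 m ≈ -0.001261 m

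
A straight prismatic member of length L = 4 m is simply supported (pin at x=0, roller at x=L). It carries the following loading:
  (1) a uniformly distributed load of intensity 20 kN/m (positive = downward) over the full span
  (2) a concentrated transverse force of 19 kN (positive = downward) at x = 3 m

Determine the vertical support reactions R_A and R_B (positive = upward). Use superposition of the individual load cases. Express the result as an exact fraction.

Load 1 — uniform load w=20 kN/m over full span:
  R_A = wL/2 = 20·4/2 = 40 kN
  R_B = wL/2 = 20·4/2 = 40 kN
Load 2 — point force P=19 kN at a=3 m (b=L-a=1):
  R_A = Pb/L = 19·1/4 = 19/4 kN
  R_B = Pa/L = 19·3/4 = 57/4 kN
Superposition: R_A = 179/4 kN, R_B = 217/4 kN

R_A = 179/4 kN, R_B = 217/4 kN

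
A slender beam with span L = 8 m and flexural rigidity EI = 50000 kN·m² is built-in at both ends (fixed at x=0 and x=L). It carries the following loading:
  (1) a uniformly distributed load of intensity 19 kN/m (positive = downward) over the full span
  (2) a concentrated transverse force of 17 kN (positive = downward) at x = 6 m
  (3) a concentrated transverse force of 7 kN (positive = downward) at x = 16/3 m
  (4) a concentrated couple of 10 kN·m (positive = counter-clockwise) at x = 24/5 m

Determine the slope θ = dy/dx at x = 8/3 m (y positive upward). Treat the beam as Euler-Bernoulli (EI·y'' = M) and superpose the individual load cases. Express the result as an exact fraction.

θ(8/3) = -22583/15187500 rad

Load 1 — uniform load w=19 kN/m over full span:
  θ_1 = -wx(L-x)(L-2x)/(12EI) = -19·(8/3)·(8-(8/3))·(8-2·(8/3))/(12·50000) = -304/253125 rad
Load 2 — point force P=17 kN at a=6 m (b=L-a=2):
  θ_2 = -Pb²x(2aL-(3a+b)x)/(2L³EI)  [x≤a] = -17·2²·(8/3)·(2·6·8-(3·6+2)·(8/3))/(2·8³·50000) = -17/112500 rad
Load 3 — point force P=7 kN at a=16/3 m (b=L-a=8/3):
  θ_3 = -Pb²x(2aL-(3a+b)x)/(2L³EI)  [x≤a] = -7·(8/3)²·(8/3)·(2·(16/3)·8-(3·(16/3)+(8/3))·(8/3))/(2·8³·50000) = -14/151875 rad
Load 4 — applied couple M₀=10 kN·m at a=24/5 m (b=L-a=16/5):
  θ_4 = (R_Ax²/2 - M_Ax)/EI  [x≤a] with R_A=9/5, M_A=16/5 = ((9/5)·(8/3)²/2 - (16/5)·(8/3))/50000 = -2/46875 rad
Superposition: θ = Σ θ_i = -22583/15187500 rad ≈ -0.001487 rad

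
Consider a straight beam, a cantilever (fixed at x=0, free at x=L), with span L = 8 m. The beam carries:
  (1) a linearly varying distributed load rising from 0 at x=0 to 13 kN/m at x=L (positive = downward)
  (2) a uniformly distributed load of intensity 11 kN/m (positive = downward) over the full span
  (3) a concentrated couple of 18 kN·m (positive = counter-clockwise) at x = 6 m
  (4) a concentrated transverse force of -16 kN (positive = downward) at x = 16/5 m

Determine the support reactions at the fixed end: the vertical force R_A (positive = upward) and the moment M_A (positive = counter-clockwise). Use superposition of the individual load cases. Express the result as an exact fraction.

R_A = 124 kN, M_A = 8402/15 kN·m

Load 1 — triangular load w₀=13 kN/m (0→w₀ over full span):
  R_A = w₀L/2 = 13·8/2 = 52 kN
  M_A = w₀L²/3 = 13·8²/3 = 832/3 kN·m
Load 2 — uniform load w=11 kN/m over full span:
  R_A = wL = 11·8 = 88 kN
  M_A = wL²/2 = 11·8²/2 = 352 kN·m
Load 3 — applied couple M₀=18 kN·m at a=6 m (b=L-a=2):
  R_A = 0 kN
  M_A = -M₀ = -18 kN·m
Load 4 — point force P=-16 kN at a=16/5 m (b=L-a=24/5):
  R_A = P = (-16) = -16 kN
  M_A = Pa = (-16)·(16/5) = -256/5 kN·m
Superposition: R_A = 124 kN, M_A = 8402/15 kN·m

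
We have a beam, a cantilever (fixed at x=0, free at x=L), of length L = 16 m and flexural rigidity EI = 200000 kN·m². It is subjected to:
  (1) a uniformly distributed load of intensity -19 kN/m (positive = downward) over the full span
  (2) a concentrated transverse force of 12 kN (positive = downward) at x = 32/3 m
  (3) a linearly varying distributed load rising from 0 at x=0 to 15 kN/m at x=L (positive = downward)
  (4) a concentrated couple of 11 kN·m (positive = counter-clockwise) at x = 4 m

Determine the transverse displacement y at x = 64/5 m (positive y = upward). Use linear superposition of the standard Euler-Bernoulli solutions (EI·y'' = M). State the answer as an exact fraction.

Load 1 — uniform load w=-19 kN/m over full span:
  y_1 = -wx²(x²-4Lx+6L²)/(24EI) = -(-19)·(64/5)²·((64/5)²-4·16·(64/5)+6·16²)/(24·200000) = 3346432/5859375 m
Load 2 — point force P=12 kN at a=32/3 m (b=L-a=16/3):
  y_2 = -Pa²(3x-a)/(6EI)  [x>a] = -12·(32/3)²·(3·(64/5)-(32/3))/(6·200000) = -13312/421875 m
Load 3 — triangular load w₀=15 kN/m (0→w₀ over full span):
  y_3 = (w₀Lx³/12-w₀L²x²/6-w₀x⁵/(120L))/EI = (15·16·(64/5)³/12-15·16²·(64/5)²/6-15·(64/5)⁵/(120·16))/200000 = -3203072/9765625 m
Load 4 — applied couple M₀=11 kN·m at a=4 m (b=L-a=12):
  y_4 = M₀a(2x-a)/(2EI)  [x>a] = 11·4·(2·(64/5)-4)/(2·200000) = 297/125000 m
Superposition: y = Σ y_i = 451303843/2109375000 m ≈ 0.213951 m

y(64/5) = 451303843/2109375000 m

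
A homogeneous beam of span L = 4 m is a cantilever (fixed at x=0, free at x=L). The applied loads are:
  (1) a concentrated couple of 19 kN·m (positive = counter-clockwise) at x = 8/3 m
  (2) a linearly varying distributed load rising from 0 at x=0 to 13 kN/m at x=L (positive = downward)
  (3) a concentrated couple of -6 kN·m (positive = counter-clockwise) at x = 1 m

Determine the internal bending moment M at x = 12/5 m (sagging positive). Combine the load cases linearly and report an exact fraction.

M(12/5) = 1717/375 kN·m

Load 1 — applied couple M₀=19 kN·m at a=8/3 m (b=L-a=4/3):
  M_1 = M₀  [x≤a] = 19 = 19 kN·m
Load 2 — triangular load w₀=13 kN/m (0→w₀ over full span):
  M_2 = w₀Lx/2 - w₀L²/3 - w₀x³/(6L) = 13·4·(12/5)/2 - 13·4²/3 - 13·(12/5)³/(6·4) = -5408/375 kN·m
Load 3 — applied couple M₀=-6 kN·m at a=1 m (b=L-a=3):
  M_3 = 0  [x>a] = 0 kN·m
Superposition: M = Σ M_i = 1717/375 kN·m ≈ 4.578667 kN·m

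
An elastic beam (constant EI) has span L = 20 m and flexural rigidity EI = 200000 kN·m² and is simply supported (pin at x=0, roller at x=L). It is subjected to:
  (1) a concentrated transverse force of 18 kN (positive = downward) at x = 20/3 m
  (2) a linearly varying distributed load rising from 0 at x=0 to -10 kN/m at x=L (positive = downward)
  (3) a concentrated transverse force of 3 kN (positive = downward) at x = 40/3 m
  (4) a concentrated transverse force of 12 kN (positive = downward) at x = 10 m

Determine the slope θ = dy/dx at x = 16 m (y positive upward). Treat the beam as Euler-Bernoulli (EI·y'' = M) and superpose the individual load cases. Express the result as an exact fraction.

Load 1 — point force P=18 kN at a=20/3 m (b=L-a=40/3):
  θ_1 = -Pa(2L²-6Lx+3x²+a²)/(6LEI)  [x>a] = -18·(20/3)·(2·20²-6·20·16+3·16²+(20/3)²)/(6·20·200000) = 173/112500 rad
Load 2 — triangular load w₀=-10 kN/m (0→w₀ over full span):
  θ_2 = -w₀(7L⁴-30L²x²+15x⁴)/(360LEI) = -(-10)·(7·20⁴-30·20²·16²+15·16⁴)/(360·20·200000) = -757/112500 rad
Load 3 — point force P=3 kN at a=40/3 m (b=L-a=20/3):
  θ_3 = -Pa(2L²-6Lx+3x²+a²)/(6LEI)  [x>a] = -3·(40/3)·(2·20²-6·20·16+3·16²+(40/3)²)/(6·20·200000) = 49/168750 rad
Load 4 — point force P=12 kN at a=10 m (b=L-a=10):
  θ_4 = -Pa(2L²-6Lx+3x²+a²)/(6LEI)  [x>a] = -12·10·(2·20²-6·20·16+3·16²+10²)/(6·20·200000) = 63/50000 rad
Superposition: θ = Σ θ_i = -983/270000 rad ≈ -0.003641 rad

θ(16) = -983/270000 rad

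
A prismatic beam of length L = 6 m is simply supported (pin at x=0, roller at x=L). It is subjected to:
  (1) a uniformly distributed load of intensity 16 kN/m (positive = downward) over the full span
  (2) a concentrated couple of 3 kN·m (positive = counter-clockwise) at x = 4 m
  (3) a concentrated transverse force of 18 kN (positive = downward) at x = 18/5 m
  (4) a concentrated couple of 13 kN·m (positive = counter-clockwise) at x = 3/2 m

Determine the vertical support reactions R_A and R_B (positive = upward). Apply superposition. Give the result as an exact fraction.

R_A = 868/15 kN, R_B = 842/15 kN

Load 1 — uniform load w=16 kN/m over full span:
  R_A = wL/2 = 16·6/2 = 48 kN
  R_B = wL/2 = 16·6/2 = 48 kN
Load 2 — applied couple M₀=3 kN·m at a=4 m (b=L-a=2):
  R_A = M₀/L = 3/6 = 1/2 kN
  R_B = -M₀/L = -3/6 = -1/2 kN
Load 3 — point force P=18 kN at a=18/5 m (b=L-a=12/5):
  R_A = Pb/L = 18·(12/5)/6 = 36/5 kN
  R_B = Pa/L = 18·(18/5)/6 = 54/5 kN
Load 4 — applied couple M₀=13 kN·m at a=3/2 m (b=L-a=9/2):
  R_A = M₀/L = 13/6 kN
  R_B = -M₀/L = -13/6 kN
Superposition: R_A = 868/15 kN, R_B = 842/15 kN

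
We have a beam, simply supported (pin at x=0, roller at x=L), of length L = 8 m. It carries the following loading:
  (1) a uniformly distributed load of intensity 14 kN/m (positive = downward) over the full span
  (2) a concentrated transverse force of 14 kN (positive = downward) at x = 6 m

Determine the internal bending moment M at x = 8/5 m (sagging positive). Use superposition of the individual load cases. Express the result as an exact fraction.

M(8/5) = 1932/25 kN·m

Load 1 — uniform load w=14 kN/m over full span:
  M_1 = wx(L-x)/2 = 14·(8/5)·(8-(8/5))/2 = 1792/25 kN·m
Load 2 — point force P=14 kN at a=6 m (b=L-a=2):
  M_2 = Pbx/L  [x≤a] = 14·2·(8/5)/8 = 28/5 kN·m
Superposition: M = Σ M_i = 1932/25 kN·m ≈ 77.280000 kN·m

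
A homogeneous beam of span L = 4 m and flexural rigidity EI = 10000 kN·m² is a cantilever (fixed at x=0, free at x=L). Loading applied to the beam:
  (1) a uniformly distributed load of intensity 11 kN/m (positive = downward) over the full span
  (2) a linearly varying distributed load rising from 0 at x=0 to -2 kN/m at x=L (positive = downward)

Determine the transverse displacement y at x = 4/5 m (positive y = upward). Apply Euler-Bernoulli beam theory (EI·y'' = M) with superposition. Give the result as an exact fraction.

Load 1 — uniform load w=11 kN/m over full span:
  y_1 = -wx²(x²-4Lx+6L²)/(24EI) = -11·(4/5)²·((4/5)²-4·4·(4/5)+6·4²)/(24·10000) = -2882/1171875 m
Load 2 — triangular load w₀=-2 kN/m (0→w₀ over full span):
  y_2 = (w₀Lx³/12-w₀L²x²/6-w₀x⁵/(120L))/EI = ((-2)·4·(4/5)³/12-(-2)·4²·(4/5)²/6-(-2)·(4/5)⁵/(120·4))/10000 = 9004/29296875 m
Superposition: y = Σ y_i = -63046/29296875 m ≈ -0.002152 m

y(4/5) = -63046/29296875 m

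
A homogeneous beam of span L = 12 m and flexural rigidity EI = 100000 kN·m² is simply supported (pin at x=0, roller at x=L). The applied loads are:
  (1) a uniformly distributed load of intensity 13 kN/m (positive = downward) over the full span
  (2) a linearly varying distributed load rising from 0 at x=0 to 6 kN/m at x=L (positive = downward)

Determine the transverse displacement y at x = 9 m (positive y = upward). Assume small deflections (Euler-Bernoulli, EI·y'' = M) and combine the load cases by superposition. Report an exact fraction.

y(9) = -49653/1600000 m

Load 1 — uniform load w=13 kN/m over full span:
  y_1 = -wx(L³-2Lx²+x³)/(24EI) = -13·9·(12³-2·12·9²+9³)/(24·100000) = -20007/800000 m
Load 2 — triangular load w₀=6 kN/m (0→w₀ over full span):
  y_2 = -w₀x(7L⁴-10L²x²+3x⁴)/(360LEI) = -6·9·(7·12⁴-10·12²·9²+3·9⁴)/(360·12·100000) = -9639/1600000 m
Superposition: y = Σ y_i = -49653/1600000 m ≈ -0.031033 m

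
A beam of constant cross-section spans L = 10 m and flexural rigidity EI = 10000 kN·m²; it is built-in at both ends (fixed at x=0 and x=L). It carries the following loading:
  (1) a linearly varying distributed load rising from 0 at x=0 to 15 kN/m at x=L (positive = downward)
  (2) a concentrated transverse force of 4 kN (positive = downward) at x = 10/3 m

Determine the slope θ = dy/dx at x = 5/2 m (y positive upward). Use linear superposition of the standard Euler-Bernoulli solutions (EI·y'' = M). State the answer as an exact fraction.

Load 1 — triangular load w₀=15 kN/m (0→w₀ over full span):
  θ_1 = -w₀(2x(L-x)(L-2x)(x+2L)+x²(L-x)²)/(120LEI) = -15·(2·(5/2)·(10-(5/2))·(10-2·(5/2))·((5/2)+2·10)+(5/2)²·(10-(5/2))²)/(120·10·10000) = -117/20480 rad
Load 2 — point force P=4 kN at a=10/3 m (b=L-a=20/3):
  θ_2 = -Pb²x(2aL-(3a+b)x)/(2L³EI)  [x≤a] = -4·(20/3)²·(5/2)·(2·(10/3)·10-(3·(10/3)+(20/3))·(5/2))/(2·10³·10000) = -1/1800 rad
Superposition: θ = Σ θ_i = -5777/921600 rad ≈ -0.006268 rad

θ(5/2) = -5777/921600 rad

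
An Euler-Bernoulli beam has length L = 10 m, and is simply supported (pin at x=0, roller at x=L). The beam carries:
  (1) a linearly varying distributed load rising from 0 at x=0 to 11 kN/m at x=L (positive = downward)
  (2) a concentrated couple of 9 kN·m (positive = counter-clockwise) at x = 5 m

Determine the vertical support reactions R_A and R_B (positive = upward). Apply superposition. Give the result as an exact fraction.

Load 1 — triangular load w₀=11 kN/m (0→w₀ over full span):
  R_A = w₀L/6 = 11·10/6 = 55/3 kN
  R_B = w₀L/3 = 11·10/3 = 110/3 kN
Load 2 — applied couple M₀=9 kN·m at a=5 m (b=L-a=5):
  R_A = M₀/L = 9/10 kN
  R_B = -M₀/L = -9/10 kN
Superposition: R_A = 577/30 kN, R_B = 1073/30 kN

R_A = 577/30 kN, R_B = 1073/30 kN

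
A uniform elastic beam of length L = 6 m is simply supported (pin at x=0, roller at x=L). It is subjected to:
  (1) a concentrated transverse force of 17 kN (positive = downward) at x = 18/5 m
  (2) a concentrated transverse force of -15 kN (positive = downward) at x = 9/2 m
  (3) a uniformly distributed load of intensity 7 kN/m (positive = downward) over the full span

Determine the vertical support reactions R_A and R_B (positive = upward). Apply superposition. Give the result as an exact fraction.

R_A = 481/20 kN, R_B = 399/20 kN

Load 1 — point force P=17 kN at a=18/5 m (b=L-a=12/5):
  R_A = Pb/L = 17·(12/5)/6 = 34/5 kN
  R_B = Pa/L = 17·(18/5)/6 = 51/5 kN
Load 2 — point force P=-15 kN at a=9/2 m (b=L-a=3/2):
  R_A = Pb/L = (-15)·(3/2)/6 = -15/4 kN
  R_B = Pa/L = (-15)·(9/2)/6 = -45/4 kN
Load 3 — uniform load w=7 kN/m over full span:
  R_A = wL/2 = 7·6/2 = 21 kN
  R_B = wL/2 = 7·6/2 = 21 kN
Superposition: R_A = 481/20 kN, R_B = 399/20 kN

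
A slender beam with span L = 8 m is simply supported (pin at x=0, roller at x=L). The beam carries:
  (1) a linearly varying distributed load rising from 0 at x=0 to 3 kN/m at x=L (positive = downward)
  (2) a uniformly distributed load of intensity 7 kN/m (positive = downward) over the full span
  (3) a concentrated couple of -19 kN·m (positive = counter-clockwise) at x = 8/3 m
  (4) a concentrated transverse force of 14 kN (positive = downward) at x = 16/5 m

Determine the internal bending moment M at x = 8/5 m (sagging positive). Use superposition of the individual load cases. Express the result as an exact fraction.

Load 1 — triangular load w₀=3 kN/m (0→w₀ over full span):
  M_1 = w₀Lx/6 - w₀x³/(6L) = 3·8·(8/5)/6 - 3·(8/5)³/(6·8) = 768/125 kN·m
Load 2 — uniform load w=7 kN/m over full span:
  M_2 = wx(L-x)/2 = 7·(8/5)·(8-(8/5))/2 = 896/25 kN·m
Load 3 — applied couple M₀=-19 kN·m at a=8/3 m (b=L-a=16/3):
  M_3 = M₀x/L  [x≤a] = (-19)·(8/5)/8 = -19/5 kN·m
Load 4 — point force P=14 kN at a=16/5 m (b=L-a=24/5):
  M_4 = Pbx/L  [x≤a] = 14·(24/5)·(8/5)/8 = 336/25 kN·m
Superposition: M = Σ M_i = 6453/125 kN·m ≈ 51.624000 kN·m

M(8/5) = 6453/125 kN·m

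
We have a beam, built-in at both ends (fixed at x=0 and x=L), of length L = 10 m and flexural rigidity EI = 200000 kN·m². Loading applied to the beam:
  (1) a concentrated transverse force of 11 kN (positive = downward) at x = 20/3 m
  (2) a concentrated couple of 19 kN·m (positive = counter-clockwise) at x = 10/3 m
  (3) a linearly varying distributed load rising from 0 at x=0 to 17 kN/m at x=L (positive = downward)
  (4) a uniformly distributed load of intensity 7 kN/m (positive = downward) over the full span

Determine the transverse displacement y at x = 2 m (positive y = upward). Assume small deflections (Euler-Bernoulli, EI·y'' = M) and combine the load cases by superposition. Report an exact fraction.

y(2) = -82807/101250000 m

Load 1 — point force P=11 kN at a=20/3 m (b=L-a=10/3):
  y_1 = -Pb²x²(3aL-(3a+b)x)/(6L³EI)  [x≤a] = -11·(10/3)²·2²·(3·(20/3)·10-(3·(20/3)+(10/3))·2)/(6·10³·200000) = -253/4050000 m
Load 2 — applied couple M₀=19 kN·m at a=10/3 m (b=L-a=20/3):
  y_2 = (R_Ax³/6 - M_Ax²/2)/EI  [x≤a] with R_A=38/15, M_A=0 = ((38/15)·2³/6 - 0·2²/2)/200000 = 19/1125000 m
Load 3 — triangular load w₀=17 kN/m (0→w₀ over full span):
  y_3 = -w₀x²(L-x)²(x+2L)/(120LEI) = -17·2²·(10-2)²·(2+2·10)/(120·10·200000) = -187/468750 m
Load 4 — uniform load w=7 kN/m over full span:
  y_4 = -wx²(L-x)²/(24EI) = -7·2²·(10-2)²/(24·200000) = -7/18750 m
Superposition: y = Σ y_i = -82807/101250000 m ≈ -0.000818 m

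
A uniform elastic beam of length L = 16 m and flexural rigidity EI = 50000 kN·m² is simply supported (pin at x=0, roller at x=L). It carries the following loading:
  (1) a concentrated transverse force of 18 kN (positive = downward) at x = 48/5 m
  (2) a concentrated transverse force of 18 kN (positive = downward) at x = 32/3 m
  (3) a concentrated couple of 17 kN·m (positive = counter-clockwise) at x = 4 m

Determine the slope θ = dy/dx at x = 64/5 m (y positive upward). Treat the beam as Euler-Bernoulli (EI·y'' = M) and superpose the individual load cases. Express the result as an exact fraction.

θ(64/5) = 970261/112500000 rad

Load 1 — point force P=18 kN at a=48/5 m (b=L-a=32/5):
  θ_1 = -Pa(2L²-6Lx+3x²+a²)/(6LEI)  [x>a] = -18·(48/5)·(2·16²-6·16·(64/5)+3·(64/5)²+(48/5)²)/(6·16·50000) = 1872/390625 rad
Load 2 — point force P=18 kN at a=32/3 m (b=L-a=16/3):
  θ_2 = -Pa(2L²-6Lx+3x²+a²)/(6LEI)  [x>a] = -18·(32/3)·(2·16²-6·16·(64/5)+3·(64/5)²+(32/3)²)/(6·16·50000) = 3136/703125 rad
Load 3 — applied couple M₀=17 kN·m at a=4 m (b=L-a=12):
  θ_3 = (M₀x²/(2L)-M₀(x-a)+C₁)/EI  [x>a] with C₁=M₀(3b²-L²)/(6L)=187/6 = (17·(64/5)²/(2·16)-17·((64/5)-4)+(187/6))/50000 = -4709/7500000 rad
Superposition: θ = Σ θ_i = 970261/112500000 rad ≈ 0.008625 rad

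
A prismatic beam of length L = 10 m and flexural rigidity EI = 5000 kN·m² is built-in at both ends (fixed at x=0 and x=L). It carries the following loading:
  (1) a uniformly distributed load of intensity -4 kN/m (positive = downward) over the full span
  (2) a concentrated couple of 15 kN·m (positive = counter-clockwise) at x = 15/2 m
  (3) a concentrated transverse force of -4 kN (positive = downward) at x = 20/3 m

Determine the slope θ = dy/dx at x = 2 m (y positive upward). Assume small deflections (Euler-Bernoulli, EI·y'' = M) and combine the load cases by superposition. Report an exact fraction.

Load 1 — uniform load w=-4 kN/m over full span:
  θ_1 = -wx(L-x)(L-2x)/(12EI) = -(-4)·2·(10-2)·(10-2·2)/(12·5000) = 4/625 rad
Load 2 — applied couple M₀=15 kN·m at a=15/2 m (b=L-a=5/2):
  θ_2 = (R_Ax²/2 - M_Ax)/EI  [x≤a] with R_A=27/16, M_A=75/16 = ((27/16)·2²/2 - (75/16)·2)/5000 = -3/2500 rad
Load 3 — point force P=-4 kN at a=20/3 m (b=L-a=10/3):
  θ_3 = -Pb²x(2aL-(3a+b)x)/(2L³EI)  [x≤a] = -(-4)·(10/3)²·2·(2·(20/3)·10-(3·(20/3)+(10/3))·2)/(2·10³·5000) = 13/16875 rad
Superposition: θ = Σ θ_i = 403/67500 rad ≈ 0.005970 rad

θ(2) = 403/67500 rad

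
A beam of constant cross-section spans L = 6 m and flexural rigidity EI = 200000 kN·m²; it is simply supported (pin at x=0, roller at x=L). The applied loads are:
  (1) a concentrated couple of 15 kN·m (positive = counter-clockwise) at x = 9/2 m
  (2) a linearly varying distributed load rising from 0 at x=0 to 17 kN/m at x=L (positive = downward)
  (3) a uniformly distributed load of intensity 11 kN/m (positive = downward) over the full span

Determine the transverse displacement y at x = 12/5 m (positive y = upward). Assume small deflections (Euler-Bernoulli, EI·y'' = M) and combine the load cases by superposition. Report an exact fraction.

Load 1 — applied couple M₀=15 kN·m at a=9/2 m (b=L-a=3/2):
  y_1 = (M₀x³/(6L)+C₁x)/EI  [x≤a] with C₁=M₀(3b²-L²)/(6L)=-195/16 = (15·(12/5)³/(6·6)+(-195/16)·(12/5))/200000 = -2349/20000000 m
Load 2 — triangular load w₀=17 kN/m (0→w₀ over full span):
  y_2 = -w₀x(7L⁴-10L²x²+3x⁴)/(360LEI) = -17·(12/5)·(7·6⁴-10·6²·(12/5)²+3·(12/5)⁴)/(360·6·200000) = -523719/781250000 m
Load 3 — uniform load w=11 kN/m over full span:
  y_3 = -wx(L³-2Lx²+x³)/(24EI) = -11·(12/5)·(6³-2·6·(12/5)²+(12/5)³)/(24·200000) = -27621/31250000 m
Superposition: y = Σ y_i = -20896029/12500000000 m ≈ -0.001672 m

y(12/5) = -20896029/12500000000 m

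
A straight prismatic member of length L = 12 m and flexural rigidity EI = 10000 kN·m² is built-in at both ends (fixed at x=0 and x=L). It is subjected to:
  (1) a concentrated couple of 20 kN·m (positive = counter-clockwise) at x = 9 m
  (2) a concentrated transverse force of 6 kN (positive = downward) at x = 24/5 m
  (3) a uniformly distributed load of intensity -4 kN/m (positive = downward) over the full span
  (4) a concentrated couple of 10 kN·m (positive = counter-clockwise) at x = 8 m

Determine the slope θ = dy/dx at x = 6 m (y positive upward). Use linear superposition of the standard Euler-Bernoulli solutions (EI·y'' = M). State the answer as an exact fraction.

Load 1 — applied couple M₀=20 kN·m at a=9 m (b=L-a=3):
  θ_1 = (R_Ax²/2 - M_Ax)/EI  [x≤a] with R_A=15/8, M_A=25/4 = ((15/8)·6²/2 - (25/4)·6)/10000 = -3/8000 rad
Load 2 — point force P=6 kN at a=24/5 m (b=L-a=36/5):
  θ_2 = Pa²(L-x)(2bL-(3b+a)(L-x))/(2L³EI)  [x>a] = 6·(24/5)²·(12-6)·(2·(36/5)·12-(3·(36/5)+(24/5))·(12-6))/(2·12³·10000) = 27/78125 rad
Load 3 — uniform load w=-4 kN/m over full span:
  θ_3 = -wx(L-x)(L-2x)/(12EI) = -(-4)·6·(12-6)·(12-2·6)/(12·10000) = 0 rad
Load 4 — applied couple M₀=10 kN·m at a=8 m (b=L-a=4):
  θ_4 = (R_Ax²/2 - M_Ax)/EI  [x≤a] with R_A=10/9, M_A=10/3 = ((10/9)·6²/2 - (10/3)·6)/10000 = 0 rad
Superposition: θ = Σ θ_i = -147/5000000 rad ≈ -0.000029 rad

θ(6) = -147/5000000 rad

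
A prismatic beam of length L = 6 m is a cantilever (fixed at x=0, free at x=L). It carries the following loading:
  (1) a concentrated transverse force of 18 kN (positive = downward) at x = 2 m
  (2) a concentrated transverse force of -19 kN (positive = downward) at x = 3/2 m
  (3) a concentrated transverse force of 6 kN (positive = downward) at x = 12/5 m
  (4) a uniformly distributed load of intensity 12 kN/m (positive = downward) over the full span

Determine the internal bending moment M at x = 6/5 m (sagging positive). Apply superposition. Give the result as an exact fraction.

M(6/5) = -7707/50 kN·m

Load 1 — point force P=18 kN at a=2 m (b=L-a=4):
  M_1 = -P(a-x)  [x≤a] = -18·(2-(6/5)) = -72/5 kN·m
Load 2 — point force P=-19 kN at a=3/2 m (b=L-a=9/2):
  M_2 = -P(a-x)  [x≤a] = -(-19)·((3/2)-(6/5)) = 57/10 kN·m
Load 3 — point force P=6 kN at a=12/5 m (b=L-a=18/5):
  M_3 = -P(a-x)  [x≤a] = -6·((12/5)-(6/5)) = -36/5 kN·m
Load 4 — uniform load w=12 kN/m over full span:
  M_4 = -w(L-x)²/2 = -12·(6-(6/5))²/2 = -3456/25 kN·m
Superposition: M = Σ M_i = -7707/50 kN·m ≈ -154.140000 kN·m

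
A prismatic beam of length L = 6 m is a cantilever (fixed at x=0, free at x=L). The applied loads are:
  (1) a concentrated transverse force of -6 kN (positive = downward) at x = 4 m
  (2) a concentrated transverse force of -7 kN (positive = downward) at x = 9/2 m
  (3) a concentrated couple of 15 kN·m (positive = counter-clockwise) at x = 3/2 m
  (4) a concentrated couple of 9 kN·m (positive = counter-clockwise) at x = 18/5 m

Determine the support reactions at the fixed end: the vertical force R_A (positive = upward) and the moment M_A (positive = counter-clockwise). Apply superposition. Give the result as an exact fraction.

Load 1 — point force P=-6 kN at a=4 m (b=L-a=2):
  R_A = P = (-6) = -6 kN
  M_A = Pa = (-6)·4 = -24 kN·m
Load 2 — point force P=-7 kN at a=9/2 m (b=L-a=3/2):
  R_A = P = (-7) = -7 kN
  M_A = Pa = (-7)·(9/2) = -63/2 kN·m
Load 3 — applied couple M₀=15 kN·m at a=3/2 m (b=L-a=9/2):
  R_A = 0 kN
  M_A = -M₀ = -15 kN·m
Load 4 — applied couple M₀=9 kN·m at a=18/5 m (b=L-a=12/5):
  R_A = 0 kN
  M_A = -M₀ = -9 kN·m
Superposition: R_A = -13 kN, M_A = -159/2 kN·m

R_A = -13 kN, M_A = -159/2 kN·m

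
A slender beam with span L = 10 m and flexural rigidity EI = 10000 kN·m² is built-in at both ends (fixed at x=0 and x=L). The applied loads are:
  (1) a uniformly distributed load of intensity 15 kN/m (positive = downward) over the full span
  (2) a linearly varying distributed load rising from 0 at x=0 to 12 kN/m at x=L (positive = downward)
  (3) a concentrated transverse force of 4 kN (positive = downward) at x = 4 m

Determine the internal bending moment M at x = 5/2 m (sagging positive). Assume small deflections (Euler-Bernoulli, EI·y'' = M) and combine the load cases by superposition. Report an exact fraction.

Load 1 — uniform load w=15 kN/m over full span:
  M_1 = wLx/2 - wL²/12 - wx²/2 = 15·10·(5/2)/2 - 15·10²/12 - 15·(5/2)²/2 = 125/8 kN·m
Load 2 — triangular load w₀=12 kN/m (0→w₀ over full span):
  M_2 = 3w₀Lx/20 - w₀L²/30 - w₀x³/(6L) = 3·12·10·(5/2)/20 - 12·10²/30 - 12·(5/2)³/(6·10) = 15/8 kN·m
Load 3 — point force P=4 kN at a=4 m (b=L-a=6):
  M_3 = Pb²(3a+b)x/L³ - Pab²/L²  [x≤a] = 4·6²·(3·4+6)·(5/2)/10³ - 4·4·6²/10² = 18/25 kN·m
Superposition: M = Σ M_i = 911/50 kN·m ≈ 18.220000 kN·m

M(5/2) = 911/50 kN·m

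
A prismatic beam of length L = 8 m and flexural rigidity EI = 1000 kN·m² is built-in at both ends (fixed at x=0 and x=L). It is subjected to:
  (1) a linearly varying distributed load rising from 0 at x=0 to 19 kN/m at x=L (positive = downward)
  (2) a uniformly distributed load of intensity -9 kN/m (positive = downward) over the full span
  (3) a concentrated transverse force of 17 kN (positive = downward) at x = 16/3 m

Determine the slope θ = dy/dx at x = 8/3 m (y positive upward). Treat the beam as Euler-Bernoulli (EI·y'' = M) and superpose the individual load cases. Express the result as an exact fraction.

Load 1 — triangular load w₀=19 kN/m (0→w₀ over full span):
  θ_1 = -w₀(2x(L-x)(L-2x)(x+2L)+x²(L-x)²)/(120LEI) = -19·(2·(8/3)·(8-(8/3))·(8-2·(8/3))·((8/3)+2·8)+(8/3)²·(8-(8/3))²)/(120·8·1000) = -4864/151875 rad
Load 2 — uniform load w=-9 kN/m over full span:
  θ_2 = -wx(L-x)(L-2x)/(12EI) = -(-9)·(8/3)·(8-(8/3))·(8-2·(8/3))/(12·1000) = 32/1125 rad
Load 3 — point force P=17 kN at a=16/3 m (b=L-a=8/3):
  θ_3 = -Pb²x(2aL-(3a+b)x)/(2L³EI)  [x≤a] = -17·(8/3)²·(8/3)·(2·(16/3)·8-(3·(16/3)+(8/3))·(8/3))/(2·8³·1000) = -68/6075 rad
Superposition: θ = Σ θ_i = -748/50625 rad ≈ -0.014775 rad

θ(8/3) = -748/50625 rad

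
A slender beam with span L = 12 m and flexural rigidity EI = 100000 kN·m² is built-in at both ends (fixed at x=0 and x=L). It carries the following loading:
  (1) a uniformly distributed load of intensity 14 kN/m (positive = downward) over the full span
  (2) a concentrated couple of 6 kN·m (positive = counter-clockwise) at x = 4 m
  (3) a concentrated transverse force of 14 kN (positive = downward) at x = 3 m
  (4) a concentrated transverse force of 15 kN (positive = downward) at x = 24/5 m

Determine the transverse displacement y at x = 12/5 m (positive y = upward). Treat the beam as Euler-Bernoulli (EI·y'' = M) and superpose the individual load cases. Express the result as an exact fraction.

y(12/5) = -1253751/312500000 m

Load 1 — uniform load w=14 kN/m over full span:
  y_1 = -wx²(L-x)²/(24EI) = -14·(12/5)²·(12-(12/5))²/(24·100000) = -6048/1953125 m
Load 2 — applied couple M₀=6 kN·m at a=4 m (b=L-a=8):
  y_2 = (R_Ax³/6 - M_Ax²/2)/EI  [x≤a] with R_A=2/3, M_A=0 = ((2/3)·(12/5)³/6 - 0·(12/5)²/2)/100000 = 6/390625 m
Load 3 — point force P=14 kN at a=3 m (b=L-a=9):
  y_3 = -Pb²x²(3aL-(3a+b)x)/(6L³EI)  [x≤a] = -14·9²·(12/5)²·(3·3·12-(3·3+9)·(12/5))/(6·12³·100000) = -5103/12500000 m
Load 4 — point force P=15 kN at a=24/5 m (b=L-a=36/5):
  y_4 = -Pb²x²(3aL-(3a+b)x)/(6L³EI)  [x≤a] = -15·(36/5)²·(12/5)²·(3·(24/5)·12-(3·(24/5)+(36/5))·(12/5))/(6·12³·100000) = -5103/9765625 m
Superposition: y = Σ y_i = -1253751/312500000 m ≈ -0.004012 m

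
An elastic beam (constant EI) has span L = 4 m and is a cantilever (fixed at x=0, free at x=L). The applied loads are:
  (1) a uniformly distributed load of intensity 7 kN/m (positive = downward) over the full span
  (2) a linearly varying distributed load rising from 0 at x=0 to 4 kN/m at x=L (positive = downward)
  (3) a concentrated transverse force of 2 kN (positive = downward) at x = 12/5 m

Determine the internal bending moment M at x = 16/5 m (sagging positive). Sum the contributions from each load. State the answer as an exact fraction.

Load 1 — uniform load w=7 kN/m over full span:
  M_1 = -w(L-x)²/2 = -7·(4-(16/5))²/2 = -56/25 kN·m
Load 2 — triangular load w₀=4 kN/m (0→w₀ over full span):
  M_2 = w₀Lx/2 - w₀L²/3 - w₀x³/(6L) = 4·4·(16/5)/2 - 4·4²/3 - 4·(16/5)³/(6·4) = -448/375 kN·m
Load 3 — point force P=2 kN at a=12/5 m (b=L-a=8/5):
  M_3 = 0  [x>a] = 0 kN·m
Superposition: M = Σ M_i = -1288/375 kN·m ≈ -3.434667 kN·m

M(16/5) = -1288/375 kN·m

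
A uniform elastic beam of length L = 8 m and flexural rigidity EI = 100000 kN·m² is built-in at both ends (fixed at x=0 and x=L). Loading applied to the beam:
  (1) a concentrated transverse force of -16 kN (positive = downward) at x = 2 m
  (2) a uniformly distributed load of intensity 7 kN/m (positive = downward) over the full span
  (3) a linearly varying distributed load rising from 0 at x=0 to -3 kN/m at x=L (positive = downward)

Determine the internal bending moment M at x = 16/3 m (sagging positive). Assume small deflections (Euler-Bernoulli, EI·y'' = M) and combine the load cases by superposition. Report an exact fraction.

Load 1 — point force P=-16 kN at a=2 m (b=L-a=6):
  M_1 = Pa²(a+3b)(L-x)/L³ - Pa²b/L²  [x>a] = (-16)·2²·(2+3·6)·(8-(16/3))/8³ - (-16)·2²·6/8² = -2/3 kN·m
Load 2 — uniform load w=7 kN/m over full span:
  M_2 = wLx/2 - wL²/12 - wx²/2 = 7·8·(16/3)/2 - 7·8²/12 - 7·(16/3)²/2 = 112/9 kN·m
Load 3 — triangular load w₀=-3 kN/m (0→w₀ over full span):
  M_3 = 3w₀Lx/20 - w₀L²/30 - w₀x³/(6L) = 3·(-3)·8·(16/3)/20 - (-3)·8²/30 - (-3)·(16/3)³/(6·8) = -448/135 kN·m
Superposition: M = Σ M_i = 1142/135 kN·m ≈ 8.459259 kN·m

M(16/3) = 1142/135 kN·m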